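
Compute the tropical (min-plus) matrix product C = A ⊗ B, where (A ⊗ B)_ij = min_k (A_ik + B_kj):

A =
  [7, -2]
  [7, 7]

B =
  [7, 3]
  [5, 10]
A ⊗ B =
  [3, 8]
  [12, 10]

Apply the min-plus product entry-by-entry:
  C[0][0] = min over k of (A[0][0] + B[0][0] = 7 + 7 = 14, A[0][1] + B[1][0] = -2 + 5 = 3) = 3 (attained at k = 1)
  C[0][1] = min over k of (A[0][0] + B[0][1] = 7 + 3 = 10, A[0][1] + B[1][1] = -2 + 10 = 8) = 8 (attained at k = 1)
  C[1][0] = min over k of (A[1][0] + B[0][0] = 7 + 7 = 14, A[1][1] + B[1][0] = 7 + 5 = 12) = 12 (attained at k = 1)
  C[1][1] = min over k of (A[1][0] + B[0][1] = 7 + 3 = 10, A[1][1] + B[1][1] = 7 + 10 = 17) = 10 (attained at k = 0)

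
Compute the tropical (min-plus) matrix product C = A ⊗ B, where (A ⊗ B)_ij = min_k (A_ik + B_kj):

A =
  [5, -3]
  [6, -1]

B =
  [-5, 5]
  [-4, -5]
A ⊗ B =
  [-7, -8]
  [-5, -6]

Apply the min-plus product entry-by-entry:
  C[0][0] = min over k of (A[0][0] + B[0][0] = 5 + -5 = 0, A[0][1] + B[1][0] = -3 + -4 = -7) = -7 (attained at k = 1)
  C[0][1] = min over k of (A[0][0] + B[0][1] = 5 + 5 = 10, A[0][1] + B[1][1] = -3 + -5 = -8) = -8 (attained at k = 1)
  C[1][0] = min over k of (A[1][0] + B[0][0] = 6 + -5 = 1, A[1][1] + B[1][0] = -1 + -4 = -5) = -5 (attained at k = 1)
  C[1][1] = min over k of (A[1][0] + B[0][1] = 6 + 5 = 11, A[1][1] + B[1][1] = -1 + -5 = -6) = -6 (attained at k = 1)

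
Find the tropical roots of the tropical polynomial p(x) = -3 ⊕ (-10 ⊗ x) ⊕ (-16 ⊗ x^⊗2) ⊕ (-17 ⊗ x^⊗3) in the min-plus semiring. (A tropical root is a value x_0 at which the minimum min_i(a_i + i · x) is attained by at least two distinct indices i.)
Roots: {1, 6, 7}

Each tropical root is a break point of the lower envelope of the lines y = a_i + i · x (there are 4 lines, with slopes 0, 1, ..., 3). Only the lines that attain the minimum somewhere contribute to roots; other lines are dominated. Here the surviving (envelope) indices are i = 3, i = 2, i = 1, i = 0.
Intersections between consecutive envelope lines give the roots: for adjacent envelope indices i < j the intersection is x = (a_i − a_j) / (j − i). Reading off the sorted break points: {1, 6, 7}.
Verification: at each break x_0, at least two indices attain the minimum of min_i(a_i + i · x_0).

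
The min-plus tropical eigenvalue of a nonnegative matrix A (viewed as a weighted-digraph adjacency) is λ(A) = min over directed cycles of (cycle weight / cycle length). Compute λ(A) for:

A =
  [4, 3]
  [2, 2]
λ(A) = 2

Enumerate directed cycles and compute their means (weight / length). Sample:
  cycle 0 → 0: weight = 4, length = 1, mean = 4/1 ≈ 4.000
  cycle 1 → 1: weight = 2, length = 1, mean = 2/1 ≈ 2.000
  cycle 0 → 1 → 0: weight = 5, length = 2, mean = 5/2 ≈ 2.500
  cycle 1 → 0 → 1: weight = 5, length = 2, mean = 5/2 ≈ 2.500
Minimum mean = 2.000, attained e.g. along the cycle 1 → 1 with weight 2 and length 1. So λ(A) = 2/1 = 2.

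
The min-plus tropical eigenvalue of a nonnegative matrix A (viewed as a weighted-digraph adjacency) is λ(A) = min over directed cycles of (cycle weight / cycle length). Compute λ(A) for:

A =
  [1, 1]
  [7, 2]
λ(A) = 1

Enumerate directed cycles and compute their means (weight / length). Sample:
  cycle 0 → 0: weight = 1, length = 1, mean = 1/1 ≈ 1.000
  cycle 1 → 1: weight = 2, length = 1, mean = 2/1 ≈ 2.000
  cycle 0 → 1 → 0: weight = 8, length = 2, mean = 8/2 ≈ 4.000
  cycle 1 → 0 → 1: weight = 8, length = 2, mean = 8/2 ≈ 4.000
Minimum mean = 1.000, attained e.g. along the cycle 0 → 0 with weight 1 and length 1. So λ(A) = 1/1 = 1.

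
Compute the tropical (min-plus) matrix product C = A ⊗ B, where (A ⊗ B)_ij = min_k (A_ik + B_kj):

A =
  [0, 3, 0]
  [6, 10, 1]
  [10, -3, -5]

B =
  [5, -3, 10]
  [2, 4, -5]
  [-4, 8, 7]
A ⊗ B =
  [-4, -3, -2]
  [-3, 3, 5]
  [-9, 1, -8]

Apply the min-plus product entry-by-entry:
  C[0][0] = min over k of (A[0][0] + B[0][0] = 0 + 5 = 5, A[0][1] + B[1][0] = 3 + 2 = 5, A[0][2] + B[2][0] = 0 + -4 = -4) = -4 (attained at k = 2)
  C[0][1] = min over k of (A[0][0] + B[0][1] = 0 + -3 = -3, A[0][1] + B[1][1] = 3 + 4 = 7, A[0][2] + B[2][1] = 0 + 8 = 8) = -3 (attained at k = 0)
  C[0][2] = min over k of (A[0][0] + B[0][2] = 0 + 10 = 10, A[0][1] + B[1][2] = 3 + -5 = -2, A[0][2] + B[2][2] = 0 + 7 = 7) = -2 (attained at k = 1)
  C[1][0] = min over k of (A[1][0] + B[0][0] = 6 + 5 = 11, A[1][1] + B[1][0] = 10 + 2 = 12, A[1][2] + B[2][0] = 1 + -4 = -3) = -3 (attained at k = 2)
  C[1][1] = min over k of (A[1][0] + B[0][1] = 6 + -3 = 3, A[1][1] + B[1][1] = 10 + 4 = 14, A[1][2] + B[2][1] = 1 + 8 = 9) = 3 (attained at k = 0)
  C[1][2] = min over k of (A[1][0] + B[0][2] = 6 + 10 = 16, A[1][1] + B[1][2] = 10 + -5 = 5, A[1][2] + B[2][2] = 1 + 7 = 8) = 5 (attained at k = 1)
  C[2][0] = min over k of (A[2][0] + B[0][0] = 10 + 5 = 15, A[2][1] + B[1][0] = -3 + 2 = -1, A[2][2] + B[2][0] = -5 + -4 = -9) = -9 (attained at k = 2)
  C[2][1] = min over k of (A[2][0] + B[0][1] = 10 + -3 = 7, A[2][1] + B[1][1] = -3 + 4 = 1, A[2][2] + B[2][1] = -5 + 8 = 3) = 1 (attained at k = 1)
  C[2][2] = min over k of (A[2][0] + B[0][2] = 10 + 10 = 20, A[2][1] + B[1][2] = -3 + -5 = -8, A[2][2] + B[2][2] = -5 + 7 = 2) = -8 (attained at k = 1)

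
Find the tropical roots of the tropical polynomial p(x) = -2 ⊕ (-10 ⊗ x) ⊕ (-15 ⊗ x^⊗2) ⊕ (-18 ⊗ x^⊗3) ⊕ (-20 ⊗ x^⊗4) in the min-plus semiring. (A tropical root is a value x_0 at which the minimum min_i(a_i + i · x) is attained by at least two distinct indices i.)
Roots: {2, 3, 5, 8}

Each tropical root is a break point of the lower envelope of the lines y = a_i + i · x (there are 5 lines, with slopes 0, 1, ..., 4). Only the lines that attain the minimum somewhere contribute to roots; other lines are dominated. Here the surviving (envelope) indices are i = 4, i = 3, i = 2, i = 1, i = 0.
Intersections between consecutive envelope lines give the roots: for adjacent envelope indices i < j the intersection is x = (a_i − a_j) / (j − i). Reading off the sorted break points: {2, 3, 5, 8}.
Verification: at each break x_0, at least two indices attain the minimum of min_i(a_i + i · x_0).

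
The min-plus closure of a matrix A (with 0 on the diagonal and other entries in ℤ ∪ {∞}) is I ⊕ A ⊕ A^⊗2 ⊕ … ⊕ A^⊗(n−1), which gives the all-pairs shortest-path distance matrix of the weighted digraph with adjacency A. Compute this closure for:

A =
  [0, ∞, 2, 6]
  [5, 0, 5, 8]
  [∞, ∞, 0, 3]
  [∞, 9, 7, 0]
Closure =
  [0, 14, 2, 5]
  [5, 0, 5, 8]
  [17, 12, 0, 3]
  [14, 9, 7, 0]

This is the Floyd-Warshall all-pairs shortest-path computation. For each intermediate vertex k = 0, 1, …, 3, update dist[i][j] ← min(dist[i][j], dist[i][k] + dist[k][j]). The final matrix gives, for each (i, j), the minimum total weight of any directed path from i to j (possibly empty when i = j).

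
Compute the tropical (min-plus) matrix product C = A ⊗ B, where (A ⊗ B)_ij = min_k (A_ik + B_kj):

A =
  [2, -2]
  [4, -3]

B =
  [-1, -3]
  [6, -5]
A ⊗ B =
  [1, -7]
  [3, -8]

Apply the min-plus product entry-by-entry:
  C[0][0] = min over k of (A[0][0] + B[0][0] = 2 + -1 = 1, A[0][1] + B[1][0] = -2 + 6 = 4) = 1 (attained at k = 0)
  C[0][1] = min over k of (A[0][0] + B[0][1] = 2 + -3 = -1, A[0][1] + B[1][1] = -2 + -5 = -7) = -7 (attained at k = 1)
  C[1][0] = min over k of (A[1][0] + B[0][0] = 4 + -1 = 3, A[1][1] + B[1][0] = -3 + 6 = 3) = 3 (attained at k = 0)
  C[1][1] = min over k of (A[1][0] + B[0][1] = 4 + -3 = 1, A[1][1] + B[1][1] = -3 + -5 = -8) = -8 (attained at k = 1)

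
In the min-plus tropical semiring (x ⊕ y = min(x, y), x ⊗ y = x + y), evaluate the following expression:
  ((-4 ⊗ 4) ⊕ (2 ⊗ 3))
((-4 ⊗ 4) ⊕ (2 ⊗ 3)) = 0

Expand innermost to outermost. Recall ⊕ takes the minimum of its arguments and ⊗ takes their sum. Working out the expression ((-4 ⊗ 4) ⊕ (2 ⊗ 3)) gives 0.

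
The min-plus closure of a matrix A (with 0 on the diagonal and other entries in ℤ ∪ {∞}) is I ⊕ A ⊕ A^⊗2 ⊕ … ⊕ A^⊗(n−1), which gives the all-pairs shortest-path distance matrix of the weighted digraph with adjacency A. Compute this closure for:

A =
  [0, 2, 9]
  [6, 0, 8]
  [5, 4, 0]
Closure =
  [0, 2, 9]
  [6, 0, 8]
  [5, 4, 0]

This is the Floyd-Warshall all-pairs shortest-path computation. For each intermediate vertex k = 0, 1, …, 2, update dist[i][j] ← min(dist[i][j], dist[i][k] + dist[k][j]). The final matrix gives, for each (i, j), the minimum total weight of any directed path from i to j (possibly empty when i = j).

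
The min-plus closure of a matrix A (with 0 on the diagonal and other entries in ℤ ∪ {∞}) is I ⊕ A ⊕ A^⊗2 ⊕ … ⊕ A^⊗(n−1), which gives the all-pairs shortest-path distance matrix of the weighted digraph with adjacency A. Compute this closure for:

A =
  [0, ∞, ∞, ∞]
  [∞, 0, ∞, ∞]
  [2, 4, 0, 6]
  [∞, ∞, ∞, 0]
Closure =
  [0, ∞, ∞, ∞]
  [∞, 0, ∞, ∞]
  [2, 4, 0, 6]
  [∞, ∞, ∞, 0]

This is the Floyd-Warshall all-pairs shortest-path computation. For each intermediate vertex k = 0, 1, …, 3, update dist[i][j] ← min(dist[i][j], dist[i][k] + dist[k][j]). The final matrix gives, for each (i, j), the minimum total weight of any directed path from i to j (possibly empty when i = j).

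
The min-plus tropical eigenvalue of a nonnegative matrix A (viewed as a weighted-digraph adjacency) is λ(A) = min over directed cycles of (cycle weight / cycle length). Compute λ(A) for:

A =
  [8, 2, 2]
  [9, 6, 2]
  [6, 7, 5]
λ(A) = 10/3

Enumerate directed cycles and compute their means (weight / length). Sample:
  cycle 0 → 0: weight = 8, length = 1, mean = 8/1 ≈ 8.000
  cycle 1 → 1: weight = 6, length = 1, mean = 6/1 ≈ 6.000
  cycle 2 → 2: weight = 5, length = 1, mean = 5/1 ≈ 5.000
  cycle 0 → 1 → 0: weight = 11, length = 2, mean = 11/2 ≈ 5.500
  cycle 0 → 2 → 0: weight = 8, length = 2, mean = 8/2 ≈ 4.000
  cycle 1 → 0 → 1: weight = 11, length = 2, mean = 11/2 ≈ 5.500
Minimum mean = 3.333, attained e.g. along the cycle 0 → 1 → 2 → 0 with weight 10 and length 3. So λ(A) = 10/3 = 10/3.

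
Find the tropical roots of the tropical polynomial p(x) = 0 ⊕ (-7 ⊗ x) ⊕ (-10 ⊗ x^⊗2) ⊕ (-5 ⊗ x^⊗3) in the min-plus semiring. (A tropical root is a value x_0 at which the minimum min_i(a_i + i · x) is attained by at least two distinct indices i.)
Roots: {-5, 3, 7}

Each tropical root is a break point of the lower envelope of the lines y = a_i + i · x (there are 4 lines, with slopes 0, 1, ..., 3). Only the lines that attain the minimum somewhere contribute to roots; other lines are dominated. Here the surviving (envelope) indices are i = 3, i = 2, i = 1, i = 0.
Intersections between consecutive envelope lines give the roots: for adjacent envelope indices i < j the intersection is x = (a_i − a_j) / (j − i). Reading off the sorted break points: {-5, 3, 7}.
Verification: at each break x_0, at least two indices attain the minimum of min_i(a_i + i · x_0).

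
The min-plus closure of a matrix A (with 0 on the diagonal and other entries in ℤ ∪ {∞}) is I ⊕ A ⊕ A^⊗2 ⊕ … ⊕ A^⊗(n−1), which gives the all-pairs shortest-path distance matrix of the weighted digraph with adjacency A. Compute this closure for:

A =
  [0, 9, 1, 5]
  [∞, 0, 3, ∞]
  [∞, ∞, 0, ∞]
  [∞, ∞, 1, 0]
Closure =
  [0, 9, 1, 5]
  [∞, 0, 3, ∞]
  [∞, ∞, 0, ∞]
  [∞, ∞, 1, 0]

This is the Floyd-Warshall all-pairs shortest-path computation. For each intermediate vertex k = 0, 1, …, 3, update dist[i][j] ← min(dist[i][j], dist[i][k] + dist[k][j]). The final matrix gives, for each (i, j), the minimum total weight of any directed path from i to j (possibly empty when i = j).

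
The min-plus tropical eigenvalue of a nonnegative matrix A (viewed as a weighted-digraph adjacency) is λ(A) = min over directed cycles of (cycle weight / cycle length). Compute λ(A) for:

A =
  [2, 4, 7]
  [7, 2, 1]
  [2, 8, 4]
λ(A) = 2

Enumerate directed cycles and compute their means (weight / length). Sample:
  cycle 0 → 0: weight = 2, length = 1, mean = 2/1 ≈ 2.000
  cycle 1 → 1: weight = 2, length = 1, mean = 2/1 ≈ 2.000
  cycle 2 → 2: weight = 4, length = 1, mean = 4/1 ≈ 4.000
  cycle 0 → 1 → 0: weight = 11, length = 2, mean = 11/2 ≈ 5.500
  cycle 0 → 2 → 0: weight = 9, length = 2, mean = 9/2 ≈ 4.500
  cycle 1 → 0 → 1: weight = 11, length = 2, mean = 11/2 ≈ 5.500
Minimum mean = 2.000, attained e.g. along the cycle 0 → 0 with weight 2 and length 1. So λ(A) = 2/1 = 2.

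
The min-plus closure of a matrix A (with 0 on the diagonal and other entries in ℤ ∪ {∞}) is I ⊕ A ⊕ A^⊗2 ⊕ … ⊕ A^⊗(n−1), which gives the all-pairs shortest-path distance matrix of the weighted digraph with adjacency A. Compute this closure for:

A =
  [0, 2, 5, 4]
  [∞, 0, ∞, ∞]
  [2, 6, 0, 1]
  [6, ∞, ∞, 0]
Closure =
  [0, 2, 5, 4]
  [∞, 0, ∞, ∞]
  [2, 4, 0, 1]
  [6, 8, 11, 0]

This is the Floyd-Warshall all-pairs shortest-path computation. For each intermediate vertex k = 0, 1, …, 3, update dist[i][j] ← min(dist[i][j], dist[i][k] + dist[k][j]). The final matrix gives, for each (i, j), the minimum total weight of any directed path from i to j (possibly empty when i = j).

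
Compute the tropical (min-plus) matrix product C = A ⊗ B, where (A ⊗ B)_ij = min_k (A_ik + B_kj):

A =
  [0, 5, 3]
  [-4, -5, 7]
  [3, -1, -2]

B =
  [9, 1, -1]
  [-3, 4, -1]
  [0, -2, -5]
A ⊗ B =
  [2, 1, -2]
  [-8, -3, -6]
  [-4, -4, -7]

Apply the min-plus product entry-by-entry:
  C[0][0] = min over k of (A[0][0] + B[0][0] = 0 + 9 = 9, A[0][1] + B[1][0] = 5 + -3 = 2, A[0][2] + B[2][0] = 3 + 0 = 3) = 2 (attained at k = 1)
  C[0][1] = min over k of (A[0][0] + B[0][1] = 0 + 1 = 1, A[0][1] + B[1][1] = 5 + 4 = 9, A[0][2] + B[2][1] = 3 + -2 = 1) = 1 (attained at k = 0)
  C[0][2] = min over k of (A[0][0] + B[0][2] = 0 + -1 = -1, A[0][1] + B[1][2] = 5 + -1 = 4, A[0][2] + B[2][2] = 3 + -5 = -2) = -2 (attained at k = 2)
  C[1][0] = min over k of (A[1][0] + B[0][0] = -4 + 9 = 5, A[1][1] + B[1][0] = -5 + -3 = -8, A[1][2] + B[2][0] = 7 + 0 = 7) = -8 (attained at k = 1)
  C[1][1] = min over k of (A[1][0] + B[0][1] = -4 + 1 = -3, A[1][1] + B[1][1] = -5 + 4 = -1, A[1][2] + B[2][1] = 7 + -2 = 5) = -3 (attained at k = 0)
  C[1][2] = min over k of (A[1][0] + B[0][2] = -4 + -1 = -5, A[1][1] + B[1][2] = -5 + -1 = -6, A[1][2] + B[2][2] = 7 + -5 = 2) = -6 (attained at k = 1)
  C[2][0] = min over k of (A[2][0] + B[0][0] = 3 + 9 = 12, A[2][1] + B[1][0] = -1 + -3 = -4, A[2][2] + B[2][0] = -2 + 0 = -2) = -4 (attained at k = 1)
  C[2][1] = min over k of (A[2][0] + B[0][1] = 3 + 1 = 4, A[2][1] + B[1][1] = -1 + 4 = 3, A[2][2] + B[2][1] = -2 + -2 = -4) = -4 (attained at k = 2)
  C[2][2] = min over k of (A[2][0] + B[0][2] = 3 + -1 = 2, A[2][1] + B[1][2] = -1 + -1 = -2, A[2][2] + B[2][2] = -2 + -5 = -7) = -7 (attained at k = 2)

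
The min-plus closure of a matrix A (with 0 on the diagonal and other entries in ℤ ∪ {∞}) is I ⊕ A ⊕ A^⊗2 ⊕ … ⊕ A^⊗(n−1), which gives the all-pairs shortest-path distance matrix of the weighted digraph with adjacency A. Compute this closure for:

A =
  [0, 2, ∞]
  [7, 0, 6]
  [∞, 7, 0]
Closure =
  [0, 2, 8]
  [7, 0, 6]
  [14, 7, 0]

This is the Floyd-Warshall all-pairs shortest-path computation. For each intermediate vertex k = 0, 1, …, 2, update dist[i][j] ← min(dist[i][j], dist[i][k] + dist[k][j]). The final matrix gives, for each (i, j), the minimum total weight of any directed path from i to j (possibly empty when i = j).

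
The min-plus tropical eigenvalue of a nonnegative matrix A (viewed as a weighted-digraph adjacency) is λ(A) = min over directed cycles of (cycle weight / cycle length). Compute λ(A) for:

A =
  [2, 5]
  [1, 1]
λ(A) = 1

Enumerate directed cycles and compute their means (weight / length). Sample:
  cycle 0 → 0: weight = 2, length = 1, mean = 2/1 ≈ 2.000
  cycle 1 → 1: weight = 1, length = 1, mean = 1/1 ≈ 1.000
  cycle 0 → 1 → 0: weight = 6, length = 2, mean = 6/2 ≈ 3.000
  cycle 1 → 0 → 1: weight = 6, length = 2, mean = 6/2 ≈ 3.000
Minimum mean = 1.000, attained e.g. along the cycle 1 → 1 with weight 1 and length 1. So λ(A) = 1/1 = 1.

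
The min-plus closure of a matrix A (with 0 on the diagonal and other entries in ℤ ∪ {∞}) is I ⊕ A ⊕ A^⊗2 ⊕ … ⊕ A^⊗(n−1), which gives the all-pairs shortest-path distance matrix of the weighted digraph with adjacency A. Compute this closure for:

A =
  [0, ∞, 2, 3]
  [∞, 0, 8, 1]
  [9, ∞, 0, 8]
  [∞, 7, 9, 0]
Closure =
  [0, 10, 2, 3]
  [17, 0, 8, 1]
  [9, 15, 0, 8]
  [18, 7, 9, 0]

This is the Floyd-Warshall all-pairs shortest-path computation. For each intermediate vertex k = 0, 1, …, 3, update dist[i][j] ← min(dist[i][j], dist[i][k] + dist[k][j]). The final matrix gives, for each (i, j), the minimum total weight of any directed path from i to j (possibly empty when i = j).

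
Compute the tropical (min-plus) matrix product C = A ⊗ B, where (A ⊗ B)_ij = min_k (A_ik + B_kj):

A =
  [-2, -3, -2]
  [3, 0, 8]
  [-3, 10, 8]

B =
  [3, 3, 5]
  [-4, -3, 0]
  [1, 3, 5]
A ⊗ B =
  [-7, -6, -3]
  [-4, -3, 0]
  [0, 0, 2]

Apply the min-plus product entry-by-entry:
  C[0][0] = min over k of (A[0][0] + B[0][0] = -2 + 3 = 1, A[0][1] + B[1][0] = -3 + -4 = -7, A[0][2] + B[2][0] = -2 + 1 = -1) = -7 (attained at k = 1)
  C[0][1] = min over k of (A[0][0] + B[0][1] = -2 + 3 = 1, A[0][1] + B[1][1] = -3 + -3 = -6, A[0][2] + B[2][1] = -2 + 3 = 1) = -6 (attained at k = 1)
  C[0][2] = min over k of (A[0][0] + B[0][2] = -2 + 5 = 3, A[0][1] + B[1][2] = -3 + 0 = -3, A[0][2] + B[2][2] = -2 + 5 = 3) = -3 (attained at k = 1)
  C[1][0] = min over k of (A[1][0] + B[0][0] = 3 + 3 = 6, A[1][1] + B[1][0] = 0 + -4 = -4, A[1][2] + B[2][0] = 8 + 1 = 9) = -4 (attained at k = 1)
  C[1][1] = min over k of (A[1][0] + B[0][1] = 3 + 3 = 6, A[1][1] + B[1][1] = 0 + -3 = -3, A[1][2] + B[2][1] = 8 + 3 = 11) = -3 (attained at k = 1)
  C[1][2] = min over k of (A[1][0] + B[0][2] = 3 + 5 = 8, A[1][1] + B[1][2] = 0 + 0 = 0, A[1][2] + B[2][2] = 8 + 5 = 13) = 0 (attained at k = 1)
  C[2][0] = min over k of (A[2][0] + B[0][0] = -3 + 3 = 0, A[2][1] + B[1][0] = 10 + -4 = 6, A[2][2] + B[2][0] = 8 + 1 = 9) = 0 (attained at k = 0)
  C[2][1] = min over k of (A[2][0] + B[0][1] = -3 + 3 = 0, A[2][1] + B[1][1] = 10 + -3 = 7, A[2][2] + B[2][1] = 8 + 3 = 11) = 0 (attained at k = 0)
  C[2][2] = min over k of (A[2][0] + B[0][2] = -3 + 5 = 2, A[2][1] + B[1][2] = 10 + 0 = 10, A[2][2] + B[2][2] = 8 + 5 = 13) = 2 (attained at k = 0)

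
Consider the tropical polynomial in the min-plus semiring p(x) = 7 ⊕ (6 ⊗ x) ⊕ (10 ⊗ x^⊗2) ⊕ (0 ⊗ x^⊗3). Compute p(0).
p(0) = 0

A tropical monomial a ⊗ x^⊗i evaluates to a + i · x. Evaluating each term at x = 0:
  Term 0 contributes 7 + 0 · 0 = 7
  Term 1 contributes 6 + 1 · 0 = 6
  Term 2 contributes 10 + 2 · 0 = 10
  Term 3 contributes 0 + 3 · 0 = 0
p(0) = ⊕ of these = min[7, 6, 10, 0] = 0.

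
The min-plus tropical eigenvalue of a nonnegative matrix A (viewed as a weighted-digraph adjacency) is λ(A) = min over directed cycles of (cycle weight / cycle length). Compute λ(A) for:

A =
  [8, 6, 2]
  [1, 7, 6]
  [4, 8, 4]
λ(A) = 3

Enumerate directed cycles and compute their means (weight / length). Sample:
  cycle 0 → 0: weight = 8, length = 1, mean = 8/1 ≈ 8.000
  cycle 1 → 1: weight = 7, length = 1, mean = 7/1 ≈ 7.000
  cycle 2 → 2: weight = 4, length = 1, mean = 4/1 ≈ 4.000
  cycle 0 → 1 → 0: weight = 7, length = 2, mean = 7/2 ≈ 3.500
  cycle 0 → 2 → 0: weight = 6, length = 2, mean = 6/2 ≈ 3.000
  cycle 1 → 0 → 1: weight = 7, length = 2, mean = 7/2 ≈ 3.500
Minimum mean = 3.000, attained e.g. along the cycle 0 → 2 → 0 with weight 6 and length 2. So λ(A) = 6/2 = 3.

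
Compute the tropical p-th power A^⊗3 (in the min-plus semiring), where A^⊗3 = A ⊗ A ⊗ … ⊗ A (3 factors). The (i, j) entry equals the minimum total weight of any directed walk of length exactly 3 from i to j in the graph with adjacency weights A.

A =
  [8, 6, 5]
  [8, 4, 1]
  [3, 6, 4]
A^⊗3 =
  [10, 13, 11]
  [8, 10, 8]
  [10, 13, 10]

Each entry (A^⊗3)_ij equals the minimum over all length-3 walks i = v_0 → v_1 → … → v_3 = j of Σ_t A[v_t][v_{t+1}]. For example, for (i, j) = (0, 2) we minimise over 9 possible intermediate vertex sequences; the minimum is 11, attained along the walk 0 → 1 → 1 → 2.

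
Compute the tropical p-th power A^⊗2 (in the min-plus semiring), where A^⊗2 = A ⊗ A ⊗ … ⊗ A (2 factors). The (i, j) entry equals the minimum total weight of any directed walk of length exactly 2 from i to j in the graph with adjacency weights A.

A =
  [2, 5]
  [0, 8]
A^⊗2 =
  [4, 7]
  [2, 5]

Each entry (A^⊗2)_ij equals the minimum over all length-2 walks i = v_0 → v_1 → … → v_2 = j of Σ_t A[v_t][v_{t+1}]. For example, for (i, j) = (0, 1) we minimise over 2 possible intermediate vertex sequences; the minimum is 7, attained along the walk 0 → 0 → 1.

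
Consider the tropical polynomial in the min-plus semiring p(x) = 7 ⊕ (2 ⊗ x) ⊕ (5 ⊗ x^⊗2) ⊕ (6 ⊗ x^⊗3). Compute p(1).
p(1) = 3

A tropical monomial a ⊗ x^⊗i evaluates to a + i · x. Evaluating each term at x = 1:
  Term 0 contributes 7 + 0 · 1 = 7
  Term 1 contributes 2 + 1 · 1 = 3
  Term 2 contributes 5 + 2 · 1 = 7
  Term 3 contributes 6 + 3 · 1 = 9
p(1) = ⊕ of these = min[7, 3, 7, 9] = 3.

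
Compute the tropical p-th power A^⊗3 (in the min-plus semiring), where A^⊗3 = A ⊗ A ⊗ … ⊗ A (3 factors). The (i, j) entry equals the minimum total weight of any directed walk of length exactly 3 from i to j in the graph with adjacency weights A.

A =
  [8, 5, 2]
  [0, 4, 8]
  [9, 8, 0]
A^⊗3 =
  [9, 10, 2]
  [5, 9, 2]
  [8, 8, 0]

Each entry (A^⊗3)_ij equals the minimum over all length-3 walks i = v_0 → v_1 → … → v_3 = j of Σ_t A[v_t][v_{t+1}]. For example, for (i, j) = (0, 2) we minimise over 9 possible intermediate vertex sequences; the minimum is 2, attained along the walk 0 → 2 → 2 → 2.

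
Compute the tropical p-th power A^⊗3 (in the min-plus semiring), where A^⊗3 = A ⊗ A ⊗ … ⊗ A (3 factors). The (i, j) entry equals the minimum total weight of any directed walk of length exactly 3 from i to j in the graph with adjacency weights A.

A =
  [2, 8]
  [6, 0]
A^⊗3 =
  [6, 8]
  [6, 0]

Each entry (A^⊗3)_ij equals the minimum over all length-3 walks i = v_0 → v_1 → … → v_3 = j of Σ_t A[v_t][v_{t+1}]. For example, for (i, j) = (0, 1) we minimise over 4 possible intermediate vertex sequences; the minimum is 8, attained along the walk 0 → 1 → 1 → 1.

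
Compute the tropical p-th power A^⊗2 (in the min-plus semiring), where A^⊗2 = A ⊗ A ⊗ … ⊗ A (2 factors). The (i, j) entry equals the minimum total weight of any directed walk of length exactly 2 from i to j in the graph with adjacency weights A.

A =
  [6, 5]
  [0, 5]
A^⊗2 =
  [5, 10]
  [5, 5]

Each entry (A^⊗2)_ij equals the minimum over all length-2 walks i = v_0 → v_1 → … → v_2 = j of Σ_t A[v_t][v_{t+1}]. For example, for (i, j) = (0, 1) we minimise over 2 possible intermediate vertex sequences; the minimum is 10, attained along the walk 0 → 1 → 1.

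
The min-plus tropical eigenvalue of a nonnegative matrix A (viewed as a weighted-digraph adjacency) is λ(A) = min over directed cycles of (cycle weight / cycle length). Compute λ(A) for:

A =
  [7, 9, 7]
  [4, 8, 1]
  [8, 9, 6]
λ(A) = 5

Enumerate directed cycles and compute their means (weight / length). Sample:
  cycle 0 → 0: weight = 7, length = 1, mean = 7/1 ≈ 7.000
  cycle 1 → 1: weight = 8, length = 1, mean = 8/1 ≈ 8.000
  cycle 2 → 2: weight = 6, length = 1, mean = 6/1 ≈ 6.000
  cycle 0 → 1 → 0: weight = 13, length = 2, mean = 13/2 ≈ 6.500
  cycle 0 → 2 → 0: weight = 15, length = 2, mean = 15/2 ≈ 7.500
  cycle 1 → 0 → 1: weight = 13, length = 2, mean = 13/2 ≈ 6.500
Minimum mean = 5.000, attained e.g. along the cycle 1 → 2 → 1 with weight 10 and length 2. So λ(A) = 10/2 = 5.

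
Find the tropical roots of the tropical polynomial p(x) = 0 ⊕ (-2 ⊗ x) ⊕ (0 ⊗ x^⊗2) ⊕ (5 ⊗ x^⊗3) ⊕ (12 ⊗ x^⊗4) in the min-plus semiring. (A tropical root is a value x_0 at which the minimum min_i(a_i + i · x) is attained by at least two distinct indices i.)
Roots: {-7, -5, -2, 2}

Each tropical root is a break point of the lower envelope of the lines y = a_i + i · x (there are 5 lines, with slopes 0, 1, ..., 4). Only the lines that attain the minimum somewhere contribute to roots; other lines are dominated. Here the surviving (envelope) indices are i = 4, i = 3, i = 2, i = 1, i = 0.
Intersections between consecutive envelope lines give the roots: for adjacent envelope indices i < j the intersection is x = (a_i − a_j) / (j − i). Reading off the sorted break points: {-7, -5, -2, 2}.
Verification: at each break x_0, at least two indices attain the minimum of min_i(a_i + i · x_0).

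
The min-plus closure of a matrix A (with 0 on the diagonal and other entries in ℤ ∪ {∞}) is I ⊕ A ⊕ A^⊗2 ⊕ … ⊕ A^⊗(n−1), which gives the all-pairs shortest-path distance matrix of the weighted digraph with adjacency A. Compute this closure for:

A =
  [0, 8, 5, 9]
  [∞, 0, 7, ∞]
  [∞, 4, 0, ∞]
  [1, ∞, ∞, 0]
Closure =
  [0, 8, 5, 9]
  [∞, 0, 7, ∞]
  [∞, 4, 0, ∞]
  [1, 9, 6, 0]

This is the Floyd-Warshall all-pairs shortest-path computation. For each intermediate vertex k = 0, 1, …, 3, update dist[i][j] ← min(dist[i][j], dist[i][k] + dist[k][j]). The final matrix gives, for each (i, j), the minimum total weight of any directed path from i to j (possibly empty when i = j).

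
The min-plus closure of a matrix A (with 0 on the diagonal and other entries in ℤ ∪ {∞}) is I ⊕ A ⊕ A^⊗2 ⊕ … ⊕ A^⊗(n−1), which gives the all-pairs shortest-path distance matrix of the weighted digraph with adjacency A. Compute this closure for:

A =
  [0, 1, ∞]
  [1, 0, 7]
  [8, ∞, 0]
Closure =
  [0, 1, 8]
  [1, 0, 7]
  [8, 9, 0]

This is the Floyd-Warshall all-pairs shortest-path computation. For each intermediate vertex k = 0, 1, …, 2, update dist[i][j] ← min(dist[i][j], dist[i][k] + dist[k][j]). The final matrix gives, for each (i, j), the minimum total weight of any directed path from i to j (possibly empty when i = j).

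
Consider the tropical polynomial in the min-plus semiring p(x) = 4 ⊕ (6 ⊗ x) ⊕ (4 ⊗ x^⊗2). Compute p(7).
p(7) = 4

A tropical monomial a ⊗ x^⊗i evaluates to a + i · x. Evaluating each term at x = 7:
  Term 0 contributes 4 + 0 · 7 = 4
  Term 1 contributes 6 + 1 · 7 = 13
  Term 2 contributes 4 + 2 · 7 = 18
p(7) = ⊕ of these = min[4, 13, 18] = 4.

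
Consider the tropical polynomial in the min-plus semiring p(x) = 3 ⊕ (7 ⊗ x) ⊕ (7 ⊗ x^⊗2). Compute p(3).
p(3) = 3

A tropical monomial a ⊗ x^⊗i evaluates to a + i · x. Evaluating each term at x = 3:
  Term 0 contributes 3 + 0 · 3 = 3
  Term 1 contributes 7 + 1 · 3 = 10
  Term 2 contributes 7 + 2 · 3 = 13
p(3) = ⊕ of these = min[3, 10, 13] = 3.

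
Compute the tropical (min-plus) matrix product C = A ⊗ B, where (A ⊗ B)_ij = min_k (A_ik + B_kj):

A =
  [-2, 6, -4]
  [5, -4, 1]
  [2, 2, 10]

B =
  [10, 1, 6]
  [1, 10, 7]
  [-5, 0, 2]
A ⊗ B =
  [-9, -4, -2]
  [-4, 1, 3]
  [3, 3, 8]

Apply the min-plus product entry-by-entry:
  C[0][0] = min over k of (A[0][0] + B[0][0] = -2 + 10 = 8, A[0][1] + B[1][0] = 6 + 1 = 7, A[0][2] + B[2][0] = -4 + -5 = -9) = -9 (attained at k = 2)
  C[0][1] = min over k of (A[0][0] + B[0][1] = -2 + 1 = -1, A[0][1] + B[1][1] = 6 + 10 = 16, A[0][2] + B[2][1] = -4 + 0 = -4) = -4 (attained at k = 2)
  C[0][2] = min over k of (A[0][0] + B[0][2] = -2 + 6 = 4, A[0][1] + B[1][2] = 6 + 7 = 13, A[0][2] + B[2][2] = -4 + 2 = -2) = -2 (attained at k = 2)
  C[1][0] = min over k of (A[1][0] + B[0][0] = 5 + 10 = 15, A[1][1] + B[1][0] = -4 + 1 = -3, A[1][2] + B[2][0] = 1 + -5 = -4) = -4 (attained at k = 2)
  C[1][1] = min over k of (A[1][0] + B[0][1] = 5 + 1 = 6, A[1][1] + B[1][1] = -4 + 10 = 6, A[1][2] + B[2][1] = 1 + 0 = 1) = 1 (attained at k = 2)
  C[1][2] = min over k of (A[1][0] + B[0][2] = 5 + 6 = 11, A[1][1] + B[1][2] = -4 + 7 = 3, A[1][2] + B[2][2] = 1 + 2 = 3) = 3 (attained at k = 1)
  C[2][0] = min over k of (A[2][0] + B[0][0] = 2 + 10 = 12, A[2][1] + B[1][0] = 2 + 1 = 3, A[2][2] + B[2][0] = 10 + -5 = 5) = 3 (attained at k = 1)
  C[2][1] = min over k of (A[2][0] + B[0][1] = 2 + 1 = 3, A[2][1] + B[1][1] = 2 + 10 = 12, A[2][2] + B[2][1] = 10 + 0 = 10) = 3 (attained at k = 0)
  C[2][2] = min over k of (A[2][0] + B[0][2] = 2 + 6 = 8, A[2][1] + B[1][2] = 2 + 7 = 9, A[2][2] + B[2][2] = 10 + 2 = 12) = 8 (attained at k = 0)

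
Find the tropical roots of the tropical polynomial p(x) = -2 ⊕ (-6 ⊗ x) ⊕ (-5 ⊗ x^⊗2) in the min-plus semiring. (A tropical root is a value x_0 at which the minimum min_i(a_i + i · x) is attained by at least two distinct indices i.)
Roots: {-1, 4}

Each tropical root is a break point of the lower envelope of the lines y = a_i + i · x (there are 3 lines, with slopes 0, 1, ..., 2). Only the lines that attain the minimum somewhere contribute to roots; other lines are dominated. Here the surviving (envelope) indices are i = 2, i = 1, i = 0.
Intersections between consecutive envelope lines give the roots: for adjacent envelope indices i < j the intersection is x = (a_i − a_j) / (j − i). Reading off the sorted break points: {-1, 4}.
Verification: at each break x_0, at least two indices attain the minimum of min_i(a_i + i · x_0).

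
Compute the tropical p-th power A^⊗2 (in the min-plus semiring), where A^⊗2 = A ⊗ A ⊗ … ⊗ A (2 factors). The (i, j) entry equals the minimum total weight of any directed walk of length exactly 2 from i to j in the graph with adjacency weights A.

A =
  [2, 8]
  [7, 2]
A^⊗2 =
  [4, 10]
  [9, 4]

Each entry (A^⊗2)_ij equals the minimum over all length-2 walks i = v_0 → v_1 → … → v_2 = j of Σ_t A[v_t][v_{t+1}]. For example, for (i, j) = (0, 1) we minimise over 2 possible intermediate vertex sequences; the minimum is 10, attained along the walk 0 → 0 → 1.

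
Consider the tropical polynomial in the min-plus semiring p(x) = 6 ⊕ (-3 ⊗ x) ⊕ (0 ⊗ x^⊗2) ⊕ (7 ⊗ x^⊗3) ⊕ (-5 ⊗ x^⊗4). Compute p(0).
p(0) = -5

A tropical monomial a ⊗ x^⊗i evaluates to a + i · x. Evaluating each term at x = 0:
  Term 0 contributes 6 + 0 · 0 = 6
  Term 1 contributes -3 + 1 · 0 = -3
  Term 2 contributes 0 + 2 · 0 = 0
  Term 3 contributes 7 + 3 · 0 = 7
  Term 4 contributes -5 + 4 · 0 = -5
p(0) = ⊕ of these = min[6, -3, 0, 7, -5] = -5.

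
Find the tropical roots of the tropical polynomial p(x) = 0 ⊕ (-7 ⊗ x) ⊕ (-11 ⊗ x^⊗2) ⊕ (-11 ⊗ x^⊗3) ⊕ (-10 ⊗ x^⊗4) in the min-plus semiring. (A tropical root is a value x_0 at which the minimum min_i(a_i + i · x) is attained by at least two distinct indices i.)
Roots: {-1, 0, 4, 7}

Each tropical root is a break point of the lower envelope of the lines y = a_i + i · x (there are 5 lines, with slopes 0, 1, ..., 4). Only the lines that attain the minimum somewhere contribute to roots; other lines are dominated. Here the surviving (envelope) indices are i = 4, i = 3, i = 2, i = 1, i = 0.
Intersections between consecutive envelope lines give the roots: for adjacent envelope indices i < j the intersection is x = (a_i − a_j) / (j − i). Reading off the sorted break points: {-1, 0, 4, 7}.
Verification: at each break x_0, at least two indices attain the minimum of min_i(a_i + i · x_0).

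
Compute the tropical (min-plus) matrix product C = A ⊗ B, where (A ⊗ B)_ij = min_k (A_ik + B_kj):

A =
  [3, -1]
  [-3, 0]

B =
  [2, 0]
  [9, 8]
A ⊗ B =
  [5, 3]
  [-1, -3]

Apply the min-plus product entry-by-entry:
  C[0][0] = min over k of (A[0][0] + B[0][0] = 3 + 2 = 5, A[0][1] + B[1][0] = -1 + 9 = 8) = 5 (attained at k = 0)
  C[0][1] = min over k of (A[0][0] + B[0][1] = 3 + 0 = 3, A[0][1] + B[1][1] = -1 + 8 = 7) = 3 (attained at k = 0)
  C[1][0] = min over k of (A[1][0] + B[0][0] = -3 + 2 = -1, A[1][1] + B[1][0] = 0 + 9 = 9) = -1 (attained at k = 0)
  C[1][1] = min over k of (A[1][0] + B[0][1] = -3 + 0 = -3, A[1][1] + B[1][1] = 0 + 8 = 8) = -3 (attained at k = 0)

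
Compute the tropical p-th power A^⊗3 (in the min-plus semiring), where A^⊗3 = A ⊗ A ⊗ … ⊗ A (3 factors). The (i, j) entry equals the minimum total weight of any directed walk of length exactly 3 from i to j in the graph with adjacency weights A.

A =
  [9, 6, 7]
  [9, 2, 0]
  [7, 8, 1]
A^⊗3 =
  [13, 10, 7]
  [8, 6, 2]
  [9, 10, 3]

Each entry (A^⊗3)_ij equals the minimum over all length-3 walks i = v_0 → v_1 → … → v_3 = j of Σ_t A[v_t][v_{t+1}]. For example, for (i, j) = (0, 2) we minimise over 9 possible intermediate vertex sequences; the minimum is 7, attained along the walk 0 → 1 → 2 → 2.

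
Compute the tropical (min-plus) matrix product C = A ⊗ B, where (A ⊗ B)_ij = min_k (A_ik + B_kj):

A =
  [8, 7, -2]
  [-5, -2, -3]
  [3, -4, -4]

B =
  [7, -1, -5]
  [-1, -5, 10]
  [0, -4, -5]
A ⊗ B =
  [-2, -6, -7]
  [-3, -7, -10]
  [-5, -9, -9]

Apply the min-plus product entry-by-entry:
  C[0][0] = min over k of (A[0][0] + B[0][0] = 8 + 7 = 15, A[0][1] + B[1][0] = 7 + -1 = 6, A[0][2] + B[2][0] = -2 + 0 = -2) = -2 (attained at k = 2)
  C[0][1] = min over k of (A[0][0] + B[0][1] = 8 + -1 = 7, A[0][1] + B[1][1] = 7 + -5 = 2, A[0][2] + B[2][1] = -2 + -4 = -6) = -6 (attained at k = 2)
  C[0][2] = min over k of (A[0][0] + B[0][2] = 8 + -5 = 3, A[0][1] + B[1][2] = 7 + 10 = 17, A[0][2] + B[2][2] = -2 + -5 = -7) = -7 (attained at k = 2)
  C[1][0] = min over k of (A[1][0] + B[0][0] = -5 + 7 = 2, A[1][1] + B[1][0] = -2 + -1 = -3, A[1][2] + B[2][0] = -3 + 0 = -3) = -3 (attained at k = 1)
  C[1][1] = min over k of (A[1][0] + B[0][1] = -5 + -1 = -6, A[1][1] + B[1][1] = -2 + -5 = -7, A[1][2] + B[2][1] = -3 + -4 = -7) = -7 (attained at k = 1)
  C[1][2] = min over k of (A[1][0] + B[0][2] = -5 + -5 = -10, A[1][1] + B[1][2] = -2 + 10 = 8, A[1][2] + B[2][2] = -3 + -5 = -8) = -10 (attained at k = 0)
  C[2][0] = min over k of (A[2][0] + B[0][0] = 3 + 7 = 10, A[2][1] + B[1][0] = -4 + -1 = -5, A[2][2] + B[2][0] = -4 + 0 = -4) = -5 (attained at k = 1)
  C[2][1] = min over k of (A[2][0] + B[0][1] = 3 + -1 = 2, A[2][1] + B[1][1] = -4 + -5 = -9, A[2][2] + B[2][1] = -4 + -4 = -8) = -9 (attained at k = 1)
  C[2][2] = min over k of (A[2][0] + B[0][2] = 3 + -5 = -2, A[2][1] + B[1][2] = -4 + 10 = 6, A[2][2] + B[2][2] = -4 + -5 = -9) = -9 (attained at k = 2)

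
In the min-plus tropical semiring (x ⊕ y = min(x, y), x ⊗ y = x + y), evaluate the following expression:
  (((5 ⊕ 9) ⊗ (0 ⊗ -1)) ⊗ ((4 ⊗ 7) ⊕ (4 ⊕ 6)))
(((5 ⊕ 9) ⊗ (0 ⊗ -1)) ⊗ ((4 ⊗ 7) ⊕ (4 ⊕ 6))) = 8

Expand innermost to outermost. Recall ⊕ takes the minimum of its arguments and ⊗ takes their sum. Working out the expression (((5 ⊕ 9) ⊗ (0 ⊗ -1)) ⊗ ((4 ⊗ 7) ⊕ (4 ⊕ 6))) gives 8.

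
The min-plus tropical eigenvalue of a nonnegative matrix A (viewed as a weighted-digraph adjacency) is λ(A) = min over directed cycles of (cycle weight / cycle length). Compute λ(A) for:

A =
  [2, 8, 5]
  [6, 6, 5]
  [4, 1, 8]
λ(A) = 2

Enumerate directed cycles and compute their means (weight / length). Sample:
  cycle 0 → 0: weight = 2, length = 1, mean = 2/1 ≈ 2.000
  cycle 1 → 1: weight = 6, length = 1, mean = 6/1 ≈ 6.000
  cycle 2 → 2: weight = 8, length = 1, mean = 8/1 ≈ 8.000
  cycle 0 → 1 → 0: weight = 14, length = 2, mean = 14/2 ≈ 7.000
  cycle 0 → 2 → 0: weight = 9, length = 2, mean = 9/2 ≈ 4.500
  cycle 1 → 0 → 1: weight = 14, length = 2, mean = 14/2 ≈ 7.000
Minimum mean = 2.000, attained e.g. along the cycle 0 → 0 with weight 2 and length 1. So λ(A) = 2/1 = 2.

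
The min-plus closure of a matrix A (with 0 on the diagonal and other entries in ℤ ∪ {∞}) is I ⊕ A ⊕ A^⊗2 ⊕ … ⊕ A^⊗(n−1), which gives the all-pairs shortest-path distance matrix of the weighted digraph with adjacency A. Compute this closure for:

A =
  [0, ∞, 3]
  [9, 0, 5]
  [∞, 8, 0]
Closure =
  [0, 11, 3]
  [9, 0, 5]
  [17, 8, 0]

This is the Floyd-Warshall all-pairs shortest-path computation. For each intermediate vertex k = 0, 1, …, 2, update dist[i][j] ← min(dist[i][j], dist[i][k] + dist[k][j]). The final matrix gives, for each (i, j), the minimum total weight of any directed path from i to j (possibly empty when i = j).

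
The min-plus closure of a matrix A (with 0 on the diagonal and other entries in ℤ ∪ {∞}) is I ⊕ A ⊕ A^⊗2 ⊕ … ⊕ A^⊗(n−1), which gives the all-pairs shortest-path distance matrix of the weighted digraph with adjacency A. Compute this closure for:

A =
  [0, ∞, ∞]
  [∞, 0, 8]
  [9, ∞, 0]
Closure =
  [0, ∞, ∞]
  [17, 0, 8]
  [9, ∞, 0]

This is the Floyd-Warshall all-pairs shortest-path computation. For each intermediate vertex k = 0, 1, …, 2, update dist[i][j] ← min(dist[i][j], dist[i][k] + dist[k][j]). The final matrix gives, for each (i, j), the minimum total weight of any directed path from i to j (possibly empty when i = j).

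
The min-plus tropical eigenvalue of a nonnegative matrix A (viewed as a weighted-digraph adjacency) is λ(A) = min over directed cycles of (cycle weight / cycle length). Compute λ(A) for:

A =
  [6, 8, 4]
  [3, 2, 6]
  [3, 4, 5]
λ(A) = 2

Enumerate directed cycles and compute their means (weight / length). Sample:
  cycle 0 → 0: weight = 6, length = 1, mean = 6/1 ≈ 6.000
  cycle 1 → 1: weight = 2, length = 1, mean = 2/1 ≈ 2.000
  cycle 2 → 2: weight = 5, length = 1, mean = 5/1 ≈ 5.000
  cycle 0 → 1 → 0: weight = 11, length = 2, mean = 11/2 ≈ 5.500
  cycle 0 → 2 → 0: weight = 7, length = 2, mean = 7/2 ≈ 3.500
  cycle 1 → 0 → 1: weight = 11, length = 2, mean = 11/2 ≈ 5.500
Minimum mean = 2.000, attained e.g. along the cycle 1 → 1 with weight 2 and length 1. So λ(A) = 2/1 = 2.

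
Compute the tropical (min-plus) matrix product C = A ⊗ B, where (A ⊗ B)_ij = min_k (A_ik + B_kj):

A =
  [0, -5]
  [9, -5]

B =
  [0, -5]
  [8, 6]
A ⊗ B =
  [0, -5]
  [3, 1]

Apply the min-plus product entry-by-entry:
  C[0][0] = min over k of (A[0][0] + B[0][0] = 0 + 0 = 0, A[0][1] + B[1][0] = -5 + 8 = 3) = 0 (attained at k = 0)
  C[0][1] = min over k of (A[0][0] + B[0][1] = 0 + -5 = -5, A[0][1] + B[1][1] = -5 + 6 = 1) = -5 (attained at k = 0)
  C[1][0] = min over k of (A[1][0] + B[0][0] = 9 + 0 = 9, A[1][1] + B[1][0] = -5 + 8 = 3) = 3 (attained at k = 1)
  C[1][1] = min over k of (A[1][0] + B[0][1] = 9 + -5 = 4, A[1][1] + B[1][1] = -5 + 6 = 1) = 1 (attained at k = 1)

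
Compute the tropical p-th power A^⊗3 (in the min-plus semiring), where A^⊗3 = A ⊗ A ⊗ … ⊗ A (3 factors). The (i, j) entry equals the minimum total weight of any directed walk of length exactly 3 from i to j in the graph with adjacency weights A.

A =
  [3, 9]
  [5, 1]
A^⊗3 =
  [9, 11]
  [7, 3]

Each entry (A^⊗3)_ij equals the minimum over all length-3 walks i = v_0 → v_1 → … → v_3 = j of Σ_t A[v_t][v_{t+1}]. For example, for (i, j) = (0, 1) we minimise over 4 possible intermediate vertex sequences; the minimum is 11, attained along the walk 0 → 1 → 1 → 1.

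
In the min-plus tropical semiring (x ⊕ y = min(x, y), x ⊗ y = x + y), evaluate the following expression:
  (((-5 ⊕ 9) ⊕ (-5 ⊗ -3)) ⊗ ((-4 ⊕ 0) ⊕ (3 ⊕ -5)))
(((-5 ⊕ 9) ⊕ (-5 ⊗ -3)) ⊗ ((-4 ⊕ 0) ⊕ (3 ⊕ -5))) = -13

Expand innermost to outermost. Recall ⊕ takes the minimum of its arguments and ⊗ takes their sum. Working out the expression (((-5 ⊕ 9) ⊕ (-5 ⊗ -3)) ⊗ ((-4 ⊕ 0) ⊕ (3 ⊕ -5))) gives -13.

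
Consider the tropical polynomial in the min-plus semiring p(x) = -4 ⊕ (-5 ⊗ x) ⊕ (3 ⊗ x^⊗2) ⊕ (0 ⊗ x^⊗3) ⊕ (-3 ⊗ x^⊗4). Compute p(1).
p(1) = -4

A tropical monomial a ⊗ x^⊗i evaluates to a + i · x. Evaluating each term at x = 1:
  Term 0 contributes -4 + 0 · 1 = -4
  Term 1 contributes -5 + 1 · 1 = -4
  Term 2 contributes 3 + 2 · 1 = 5
  Term 3 contributes 0 + 3 · 1 = 3
  Term 4 contributes -3 + 4 · 1 = 1
p(1) = ⊕ of these = min[-4, -4, 5, 3, 1] = -4.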